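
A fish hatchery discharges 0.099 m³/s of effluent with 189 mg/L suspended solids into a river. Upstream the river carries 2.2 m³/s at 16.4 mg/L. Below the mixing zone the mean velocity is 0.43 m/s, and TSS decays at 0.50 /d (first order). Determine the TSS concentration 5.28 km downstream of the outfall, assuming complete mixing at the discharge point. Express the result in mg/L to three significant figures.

22.2 mg/L

After complete mixing, C₀ = (0.099·189 + 2.2·16.4) / 2.299 = 23.83 mg/L.
Travel time t = 5280 m / 0.43 m/s = 1.228e+04 s = 0.1421 d.
C = 23.83·exp(−0.50·0.1421) = 23.83·0.9314 = 22.2 mg/L.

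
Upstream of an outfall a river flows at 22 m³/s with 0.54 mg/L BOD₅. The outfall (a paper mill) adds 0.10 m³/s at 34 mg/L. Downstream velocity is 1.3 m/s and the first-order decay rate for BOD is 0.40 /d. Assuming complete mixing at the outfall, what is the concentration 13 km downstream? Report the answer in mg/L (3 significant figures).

0.660 mg/L

After complete mixing, C₀ = (0.1·34 + 22·0.54) / 22.1 = 0.6914 mg/L.
Travel time t = 1.3e+04 m / 1.3 m/s = 1e+04 s = 0.1157 d.
C = 0.6914·exp(−0.40·0.1157) = 0.6914·0.9548 = 0.6601 mg/L.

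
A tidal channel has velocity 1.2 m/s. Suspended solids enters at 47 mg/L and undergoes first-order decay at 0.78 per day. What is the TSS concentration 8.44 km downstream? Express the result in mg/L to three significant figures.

44.1 mg/L

Travel time t = 8.44 km / 1.2 m/s = 8440/1.2 = 7033 s = 0.0814 d.
First-order decay: C = 47·exp(−0.78·0.0814) = 47·0.9385 = 44.11 mg/L.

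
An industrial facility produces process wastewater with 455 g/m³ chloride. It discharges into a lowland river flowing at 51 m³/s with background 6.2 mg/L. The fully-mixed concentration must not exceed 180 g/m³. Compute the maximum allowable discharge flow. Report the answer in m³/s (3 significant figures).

Mass balance at complete mixing: C_std·(Q_w + Q_r) = Q_w·C_e + Q_r·C_b.
Rearranging, Q_w = Q_r·(C_std − C_b)/(C_e − C_std) = 51·(180 − 6.2) / (455 − 180) = 32.23 m³/s.

32.2 m³/s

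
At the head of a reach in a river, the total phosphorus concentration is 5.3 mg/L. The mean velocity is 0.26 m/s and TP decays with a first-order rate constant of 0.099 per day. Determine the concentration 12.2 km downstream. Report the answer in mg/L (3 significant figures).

5.02 mg/L

Travel time t = 12.2 km / 0.26 m/s = 1.22e+04/0.26 = 4.692e+04 s = 0.5431 d.
First-order decay: C = 5.3·exp(−0.099·0.5431) = 5.3·0.9477 = 5.023 mg/L.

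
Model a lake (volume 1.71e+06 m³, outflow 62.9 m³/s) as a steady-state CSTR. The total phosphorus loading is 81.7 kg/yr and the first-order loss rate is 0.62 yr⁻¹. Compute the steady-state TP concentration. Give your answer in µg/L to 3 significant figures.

Outflow Q = 62.9 m³/s × 3.156e+07 s/yr = 1.985e+09 m³/yr.
Steady-state CSTR mass balance: W = Q·C + k·V·C, so C = W/(Q + kV).
Q + kV = 1.985e+09 + 0.62·1.71e+06 = 1.986e+09 m³/yr.
C = 81.7/1.986e+09 = 4.114e-08 kg/m³ = 4.114e-05 mg/L = 0.04114 µg/L.

0.0411 µg/L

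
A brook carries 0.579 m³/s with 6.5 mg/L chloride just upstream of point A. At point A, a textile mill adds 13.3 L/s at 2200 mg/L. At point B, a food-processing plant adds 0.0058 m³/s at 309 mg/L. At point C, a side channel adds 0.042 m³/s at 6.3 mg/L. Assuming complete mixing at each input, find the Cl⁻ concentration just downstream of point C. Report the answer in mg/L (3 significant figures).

54.8 mg/L

13.3 L/s = 0.0133 m³/s.
After input A: C = (0.579·6.5 + 0.0133·2200) / 0.5923 = 55.75 mg/L.
After input B: C = (0.5923·55.75 + 0.0058·309) / 0.5981 = 58.21 mg/L.
After input C: C = (0.5981·58.21 + 0.042·6.3) / 0.6401 = 54.8 mg/L.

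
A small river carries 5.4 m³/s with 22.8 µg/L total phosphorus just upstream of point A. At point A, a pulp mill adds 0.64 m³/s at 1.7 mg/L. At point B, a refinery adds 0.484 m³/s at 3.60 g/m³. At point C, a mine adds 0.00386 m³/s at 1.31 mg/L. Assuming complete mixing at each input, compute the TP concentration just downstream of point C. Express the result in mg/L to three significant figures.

0.453 mg/L

22.8 µg/L = 0.0228 mg/L.
After input A: C = (5.4·0.0228 + 0.64·1.7) / 6.04 = 0.2005 mg/L.
After input B: C = (6.04·0.2005 + 0.484·3.6) / 6.524 = 0.4527 mg/L.
After input C: C = (6.524·0.4527 + 0.00386·1.31) / 6.528 = 0.4532 mg/L.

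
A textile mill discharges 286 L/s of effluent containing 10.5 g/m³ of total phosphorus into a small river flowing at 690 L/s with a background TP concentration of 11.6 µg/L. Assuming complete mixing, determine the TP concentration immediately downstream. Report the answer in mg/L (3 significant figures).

286 L/s = 0.286 m³/s.
690 L/s = 0.69 m³/s.
11.6 µg/L = 0.0116 mg/L.
Conservation of mass across the mixing zone: C = (0.286·10.5 + 0.69·0.0116) / (0.286 + 0.69) = 3.011/0.976 = 3.085 mg/L.

3.09 mg/L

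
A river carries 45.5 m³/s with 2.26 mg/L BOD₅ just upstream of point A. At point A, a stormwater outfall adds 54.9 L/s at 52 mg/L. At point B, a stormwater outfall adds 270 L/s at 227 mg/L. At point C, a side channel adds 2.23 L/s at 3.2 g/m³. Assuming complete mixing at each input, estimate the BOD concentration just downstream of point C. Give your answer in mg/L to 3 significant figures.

54.9 L/s = 0.0549 m³/s.
After input A: C = (45.5·2.26 + 0.0549·52) / 45.55 = 2.32 mg/L.
270 L/s = 0.27 m³/s.
After input B: C = (45.55·2.32 + 0.27·227) / 45.82 = 3.644 mg/L.
2.23 L/s = 0.00223 m³/s.
After input C: C = (45.82·3.644 + 0.00223·3.2) / 45.83 = 3.644 mg/L.

3.64 mg/L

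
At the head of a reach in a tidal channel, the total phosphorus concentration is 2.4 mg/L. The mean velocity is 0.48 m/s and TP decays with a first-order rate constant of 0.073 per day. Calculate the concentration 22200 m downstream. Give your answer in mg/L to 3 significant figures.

2.31 mg/L

Travel time t = 22200 m / 0.48 m/s = 2.22e+04/0.48 = 4.625e+04 s = 0.5353 d.
First-order decay: C = 2.4·exp(−0.073·0.5353) = 2.4·0.9617 = 2.308 mg/L.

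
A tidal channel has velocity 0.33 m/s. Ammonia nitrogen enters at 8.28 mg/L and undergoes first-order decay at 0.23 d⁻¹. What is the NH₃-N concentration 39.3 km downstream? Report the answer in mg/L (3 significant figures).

Travel time t = 39.3 km / 0.33 m/s = 3.93e+04/0.33 = 1.191e+05 s = 1.378 d.
First-order decay: C = 8.28·exp(−0.23·1.378) = 8.28·0.7283 = 6.03 mg/L.

6.03 mg/L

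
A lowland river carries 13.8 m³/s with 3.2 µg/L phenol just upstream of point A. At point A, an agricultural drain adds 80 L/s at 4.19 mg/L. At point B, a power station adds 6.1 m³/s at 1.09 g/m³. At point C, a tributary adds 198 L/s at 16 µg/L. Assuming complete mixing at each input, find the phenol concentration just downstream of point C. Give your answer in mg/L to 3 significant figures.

3.2 µg/L = 0.0032 mg/L.
80 L/s = 0.08 m³/s.
After input A: C = (13.8·0.0032 + 0.08·4.19) / 13.88 = 0.02733 mg/L.
After input B: C = (13.88·0.02733 + 6.1·1.09) / 19.98 = 0.3518 mg/L.
198 L/s = 0.198 m³/s.
16 µg/L = 0.016 mg/L.
After input C: C = (19.98·0.3518 + 0.198·0.016) / 20.18 = 0.3485 mg/L.

0.348 mg/L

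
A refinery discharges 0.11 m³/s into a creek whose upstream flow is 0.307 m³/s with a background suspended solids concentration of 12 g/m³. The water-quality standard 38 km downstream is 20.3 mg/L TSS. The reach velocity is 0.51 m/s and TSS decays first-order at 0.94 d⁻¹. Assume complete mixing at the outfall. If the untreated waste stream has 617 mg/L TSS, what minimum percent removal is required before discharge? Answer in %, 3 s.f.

Travel time to the compliance point: t = 3.8e+04/0.51 = 7.451e+04 s = 0.8624 d; decay factor exp(−0.94·0.8624) = 0.4446.
So the concentration just after mixing may be at most 20.3/0.4446 = 45.66 mg/L.
Mass balance: 45.66·0.417 = 0.11·Cₑ + 0.307·12.
Cₑ = (19.04 − 3.684) / 0.11 = 139.6 mg/L.
Required removal = 1 − 139.6/617 = 77.37 %.

77.4 %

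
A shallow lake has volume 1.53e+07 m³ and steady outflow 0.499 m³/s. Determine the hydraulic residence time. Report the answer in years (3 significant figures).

Q = 0.499 m³/s × 3.156e+07 s/yr = 1.575e+07 m³/yr.
Hydraulic residence time τ = V/Q = 1.53e+07/1.575e+07 = 0.9716 yr.

0.972 yr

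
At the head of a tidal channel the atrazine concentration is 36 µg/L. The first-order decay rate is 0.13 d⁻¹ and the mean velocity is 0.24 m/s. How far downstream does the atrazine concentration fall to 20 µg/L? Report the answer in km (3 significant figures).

93.8 km

From C = C₀·e^(−kt), t = ln(C₀/C)/k = ln(36/20)/0.13 = 0.5878/0.13 = 4.521 d.
Distance = v·t = 0.24 m/s × 3.907e+05 s = 9.376e+04 m = 93.76 km.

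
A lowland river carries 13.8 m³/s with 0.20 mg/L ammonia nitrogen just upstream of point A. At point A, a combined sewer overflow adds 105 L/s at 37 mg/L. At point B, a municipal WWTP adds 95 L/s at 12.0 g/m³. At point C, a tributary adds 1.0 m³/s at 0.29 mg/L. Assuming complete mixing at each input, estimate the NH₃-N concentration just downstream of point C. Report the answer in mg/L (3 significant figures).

105 L/s = 0.105 m³/s.
After input A: C = (13.8·0.2 + 0.105·37) / 13.91 = 0.4779 mg/L.
95 L/s = 0.095 m³/s.
After input B: C = (13.91·0.4779 + 0.095·12) / 14 = 0.5561 mg/L.
After input C: C = (14·0.5561 + 1·0.29) / 15 = 0.5383 mg/L.

0.538 mg/L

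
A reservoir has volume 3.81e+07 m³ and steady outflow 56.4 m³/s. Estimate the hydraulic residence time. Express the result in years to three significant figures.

Q = 56.4 m³/s × 3.156e+07 s/yr = 1.78e+09 m³/yr.
Hydraulic residence time τ = V/Q = 3.81e+07/1.78e+09 = 0.02141 yr.

0.0214 yr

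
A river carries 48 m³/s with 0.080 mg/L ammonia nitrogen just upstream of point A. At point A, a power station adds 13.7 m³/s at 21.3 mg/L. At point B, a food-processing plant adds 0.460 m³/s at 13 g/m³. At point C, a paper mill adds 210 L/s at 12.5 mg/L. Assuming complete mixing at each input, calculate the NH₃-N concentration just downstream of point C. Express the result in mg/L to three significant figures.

4.88 mg/L

After input A: C = (48·0.08 + 13.7·21.3) / 61.7 = 4.792 mg/L.
After input B: C = (61.7·4.792 + 0.46·13) / 62.16 = 4.852 mg/L.
210 L/s = 0.21 m³/s.
After input C: C = (62.16·4.852 + 0.21·12.5) / 62.37 = 4.878 mg/L.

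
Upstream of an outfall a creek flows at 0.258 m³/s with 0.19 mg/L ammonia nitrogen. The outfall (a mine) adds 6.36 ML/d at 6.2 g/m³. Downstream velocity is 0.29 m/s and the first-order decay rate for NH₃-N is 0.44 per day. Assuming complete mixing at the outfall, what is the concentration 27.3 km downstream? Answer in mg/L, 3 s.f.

6.36 ML/d = 0.07361 m³/s.
After complete mixing, C₀ = (0.07361·6.2 + 0.258·0.19) / 0.3316 = 1.524 mg/L.
Travel time t = 2.73e+04 m / 0.29 m/s = 9.414e+04 s = 1.09 d.
C = 1.524·exp(−0.44·1.09) = 1.524·0.6192 = 0.9436 mg/L.

0.944 mg/L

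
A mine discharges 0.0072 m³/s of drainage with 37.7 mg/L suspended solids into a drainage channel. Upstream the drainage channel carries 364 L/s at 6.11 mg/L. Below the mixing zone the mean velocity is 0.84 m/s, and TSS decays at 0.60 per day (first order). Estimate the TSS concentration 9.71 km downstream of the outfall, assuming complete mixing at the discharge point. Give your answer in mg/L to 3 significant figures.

6.20 mg/L

364 L/s = 0.364 m³/s.
After complete mixing, C₀ = (0.0072·37.7 + 0.364·6.11) / 0.3712 = 6.723 mg/L.
Travel time t = 9710 m / 0.84 m/s = 1.156e+04 s = 0.1338 d.
C = 6.723·exp(−0.60·0.1338) = 6.723·0.9229 = 6.204 mg/L.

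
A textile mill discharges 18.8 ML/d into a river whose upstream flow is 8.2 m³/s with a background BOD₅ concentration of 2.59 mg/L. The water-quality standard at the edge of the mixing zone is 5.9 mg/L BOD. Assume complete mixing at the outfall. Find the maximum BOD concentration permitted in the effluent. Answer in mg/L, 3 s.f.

18.8 ML/d = 0.2176 m³/s.
Mass balance: 5.9·8.418 = 0.2176·Cₑ + 8.2·2.59.
Cₑ = (49.66 − 21.24) / 0.2176 = 130.6 mg/L.

131 mg/L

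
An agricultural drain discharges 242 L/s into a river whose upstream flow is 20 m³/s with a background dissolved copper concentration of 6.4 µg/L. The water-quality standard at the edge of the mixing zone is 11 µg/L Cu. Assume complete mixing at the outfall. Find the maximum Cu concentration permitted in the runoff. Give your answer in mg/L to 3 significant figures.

242 L/s = 0.242 m³/s.
6.4 µg/L = 0.0064 mg/L.
11 µg/L = 0.011 mg/L.
Mass balance: 0.011·20.24 = 0.242·Cₑ + 20·0.0064.
Cₑ = (0.2227 − 0.128) / 0.242 = 0.3912 mg/L.

0.391 mg/L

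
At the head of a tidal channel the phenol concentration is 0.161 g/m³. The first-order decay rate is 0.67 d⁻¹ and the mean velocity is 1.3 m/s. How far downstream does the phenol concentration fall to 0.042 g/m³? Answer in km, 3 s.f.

225 km

From C = C₀·e^(−kt), t = ln(C₀/C)/k = ln(0.161/0.042)/0.67 = 1.344/0.67 = 2.006 d.
Distance = v·t = 1.3 m/s × 1.733e+05 s = 2.253e+05 m = 225.3 km.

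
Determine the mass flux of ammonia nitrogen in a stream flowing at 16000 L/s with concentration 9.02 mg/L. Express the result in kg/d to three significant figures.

16000 L/s = 16 m³/s.
Mass flux = Q·C = 16 m³/s × 9.02 g/m³ = 144.3 g/s.
= 144.3 g/s × 86.4 = 1.247e+04 kg/d.

12500 kg/d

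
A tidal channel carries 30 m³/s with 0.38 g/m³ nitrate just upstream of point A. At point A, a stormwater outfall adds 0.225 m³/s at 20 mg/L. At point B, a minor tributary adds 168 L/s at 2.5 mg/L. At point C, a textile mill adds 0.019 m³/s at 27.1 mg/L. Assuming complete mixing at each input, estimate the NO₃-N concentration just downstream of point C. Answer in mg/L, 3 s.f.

0.554 mg/L

After input A: C = (30·0.38 + 0.225·20) / 30.23 = 0.5261 mg/L.
168 L/s = 0.168 m³/s.
After input B: C = (30.23·0.5261 + 0.168·2.5) / 30.39 = 0.537 mg/L.
After input C: C = (30.39·0.537 + 0.019·27.1) / 30.41 = 0.5536 mg/L.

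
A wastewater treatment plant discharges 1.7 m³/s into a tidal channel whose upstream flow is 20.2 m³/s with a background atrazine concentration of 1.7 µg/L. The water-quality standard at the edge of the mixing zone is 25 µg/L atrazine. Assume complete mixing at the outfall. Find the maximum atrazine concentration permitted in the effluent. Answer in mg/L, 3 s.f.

1.7 µg/L = 0.0017 mg/L.
25 µg/L = 0.025 mg/L.
Mass balance: 0.025·21.9 = 1.7·Cₑ + 20.2·0.0017.
Cₑ = (0.5475 − 0.03434) / 1.7 = 0.3019 mg/L.

0.302 mg/L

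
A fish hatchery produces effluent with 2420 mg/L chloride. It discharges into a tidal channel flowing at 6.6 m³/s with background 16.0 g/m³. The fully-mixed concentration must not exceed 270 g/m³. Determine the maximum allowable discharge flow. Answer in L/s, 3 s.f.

Mass balance at complete mixing: C_std·(Q_w + Q_r) = Q_w·C_e + Q_r·C_b.
Rearranging, Q_w = Q_r·(C_std − C_b)/(C_e − C_std) = 6.6·(270 − 16) / (2420 − 270) = 0.7797 m³/s.
= 779.7 L/s.

780 L/s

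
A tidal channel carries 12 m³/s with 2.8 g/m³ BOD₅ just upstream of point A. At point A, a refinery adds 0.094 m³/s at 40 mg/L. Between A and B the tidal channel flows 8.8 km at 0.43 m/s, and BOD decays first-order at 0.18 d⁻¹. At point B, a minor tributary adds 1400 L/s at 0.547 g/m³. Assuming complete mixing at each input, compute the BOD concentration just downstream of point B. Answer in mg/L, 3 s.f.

2.71 mg/L

After input A: C = (12·2.8 + 0.094·40) / 12.09 = 3.089 mg/L.
Over the 8.8 km reach to input B (t = 2.047e+04 s = 0.2369 d), decay gives C = 3.089·exp(−0.18·0.2369) = 2.96 mg/L.
1400 L/s = 1.4 m³/s.
After input B: C = (12.09·2.96 + 1.4·0.547) / 13.49 = 2.71 mg/L.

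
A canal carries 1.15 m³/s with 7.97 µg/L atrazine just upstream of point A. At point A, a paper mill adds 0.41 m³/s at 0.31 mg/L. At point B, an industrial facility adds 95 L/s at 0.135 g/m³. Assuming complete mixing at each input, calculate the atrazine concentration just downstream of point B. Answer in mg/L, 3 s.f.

7.97 µg/L = 0.00797 mg/L.
After input A: C = (1.15·0.00797 + 0.41·0.31) / 1.56 = 0.08735 mg/L.
95 L/s = 0.095 m³/s.
After input B: C = (1.56·0.08735 + 0.095·0.135) / 1.655 = 0.09008 mg/L.

0.0901 mg/L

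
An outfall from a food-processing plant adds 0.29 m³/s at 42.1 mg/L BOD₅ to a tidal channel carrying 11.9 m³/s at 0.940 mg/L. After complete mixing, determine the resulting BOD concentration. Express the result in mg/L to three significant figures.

1.92 mg/L

Flow-weighted mixing gives C = (0.29·42.1 + 11.9·0.94) / (0.29 + 11.9) = 23.39/12.19 = 1.919 mg/L.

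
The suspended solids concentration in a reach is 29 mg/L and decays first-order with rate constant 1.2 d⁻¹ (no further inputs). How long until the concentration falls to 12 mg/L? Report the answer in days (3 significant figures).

0.735 d

t = ln(C₀/C)/k = ln(29/12)/1.2 = 0.8824/1.2 = 0.7353 d.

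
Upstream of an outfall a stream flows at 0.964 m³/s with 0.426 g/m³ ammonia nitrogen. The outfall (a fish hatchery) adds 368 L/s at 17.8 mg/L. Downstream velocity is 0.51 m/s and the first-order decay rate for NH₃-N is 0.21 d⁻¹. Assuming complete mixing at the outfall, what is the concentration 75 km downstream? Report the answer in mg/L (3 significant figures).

368 L/s = 0.368 m³/s.
After complete mixing, C₀ = (0.368·17.8 + 0.964·0.426) / 1.332 = 5.226 mg/L.
Travel time t = 7.5e+04 m / 0.51 m/s = 1.471e+05 s = 1.702 d.
C = 5.226·exp(−0.21·1.702) = 5.226·0.6995 = 3.655 mg/L.

3.66 mg/L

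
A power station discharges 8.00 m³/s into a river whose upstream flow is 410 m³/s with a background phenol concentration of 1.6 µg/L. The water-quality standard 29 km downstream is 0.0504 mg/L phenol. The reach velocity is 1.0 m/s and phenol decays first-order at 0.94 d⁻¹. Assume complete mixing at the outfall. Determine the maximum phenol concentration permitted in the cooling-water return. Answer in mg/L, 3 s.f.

1.6 µg/L = 0.0016 mg/L.
Travel time to the compliance point: t = 2.9e+04/1.0 = 2.9e+04 s = 0.3356 d; decay factor exp(−0.94·0.3356) = 0.7294.
So the concentration just after mixing may be at most 0.0504/0.7294 = 0.0691 mg/L.
Mass balance: 0.0691·418 = 8·Cₑ + 410·0.0016.
Cₑ = (28.88 − 0.656) / 8 = 3.528 mg/L.

3.53 mg/L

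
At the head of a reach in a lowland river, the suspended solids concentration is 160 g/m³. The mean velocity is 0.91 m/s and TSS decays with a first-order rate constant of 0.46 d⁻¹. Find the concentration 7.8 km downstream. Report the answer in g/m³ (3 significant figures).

153 g/m³

Travel time t = 7.8 km / 0.91 m/s = 7800/0.91 = 8571 s = 0.09921 d.
First-order decay: C = 160·exp(−0.46·0.09921) = 160·0.9554 = 152.9 g/m³.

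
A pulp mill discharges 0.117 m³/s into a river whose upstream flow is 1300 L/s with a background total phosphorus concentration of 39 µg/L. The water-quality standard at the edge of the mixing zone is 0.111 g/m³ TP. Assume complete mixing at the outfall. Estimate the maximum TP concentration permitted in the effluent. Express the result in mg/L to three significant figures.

1300 L/s = 1.3 m³/s.
39 µg/L = 0.039 mg/L.
Mass balance: 0.111·1.417 = 0.117·Cₑ + 1.3·0.039.
Cₑ = (0.1573 − 0.0507) / 0.117 = 0.911 mg/L.

0.911 mg/L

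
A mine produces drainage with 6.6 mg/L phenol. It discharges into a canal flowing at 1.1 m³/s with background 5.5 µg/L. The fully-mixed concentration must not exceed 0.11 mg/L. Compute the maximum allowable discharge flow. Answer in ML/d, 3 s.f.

5.5 µg/L = 0.0055 mg/L.
Mass balance at complete mixing: C_std·(Q_w + Q_r) = Q_w·C_e + Q_r·C_b.
Rearranging, Q_w = Q_r·(C_std − C_b)/(C_e − C_std) = 1.1·(0.11 − 0.0055) / (6.6 − 0.11) = 0.01771 m³/s.
= 1.53 ML/d.

1.53 ML/d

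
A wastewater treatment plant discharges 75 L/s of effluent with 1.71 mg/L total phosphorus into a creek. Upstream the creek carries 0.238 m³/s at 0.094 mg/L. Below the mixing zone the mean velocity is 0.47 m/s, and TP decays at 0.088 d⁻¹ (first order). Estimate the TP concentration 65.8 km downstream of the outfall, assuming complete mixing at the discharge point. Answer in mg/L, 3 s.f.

75 L/s = 0.075 m³/s.
After complete mixing, C₀ = (0.075·1.71 + 0.238·0.094) / 0.313 = 0.4812 mg/L.
Travel time t = 6.58e+04 m / 0.47 m/s = 1.4e+05 s = 1.62 d.
C = 0.4812·exp(−0.088·1.62) = 0.4812·0.8671 = 0.4173 mg/L.

0.417 mg/L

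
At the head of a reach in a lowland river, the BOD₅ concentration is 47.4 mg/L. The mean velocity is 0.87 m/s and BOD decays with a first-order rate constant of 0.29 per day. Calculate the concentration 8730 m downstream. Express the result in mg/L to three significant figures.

45.8 mg/L

Travel time t = 8730 m / 0.87 m/s = 8730/0.87 = 1.003e+04 s = 0.1161 d.
First-order decay: C = 47.4·exp(−0.29·0.1161) = 47.4·0.9669 = 45.83 mg/L.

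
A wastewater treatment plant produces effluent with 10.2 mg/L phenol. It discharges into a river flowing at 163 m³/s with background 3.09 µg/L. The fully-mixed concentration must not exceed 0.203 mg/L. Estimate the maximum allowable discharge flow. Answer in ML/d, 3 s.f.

282 ML/d

3.09 µg/L = 0.00309 mg/L.
Mass balance at complete mixing: C_std·(Q_w + Q_r) = Q_w·C_e + Q_r·C_b.
Rearranging, Q_w = Q_r·(C_std − C_b)/(C_e − C_std) = 163·(0.203 − 0.00309) / (10.2 − 0.203) = 3.26 m³/s.
= 281.6 ML/d.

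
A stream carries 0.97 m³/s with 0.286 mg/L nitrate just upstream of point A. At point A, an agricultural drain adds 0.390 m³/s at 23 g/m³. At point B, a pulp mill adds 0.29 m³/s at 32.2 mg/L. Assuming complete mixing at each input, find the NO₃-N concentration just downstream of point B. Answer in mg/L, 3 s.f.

After input A: C = (0.97·0.286 + 0.39·23) / 1.36 = 6.8 mg/L.
After input B: C = (1.36·6.8 + 0.29·32.2) / 1.65 = 11.26 mg/L.

11.3 mg/L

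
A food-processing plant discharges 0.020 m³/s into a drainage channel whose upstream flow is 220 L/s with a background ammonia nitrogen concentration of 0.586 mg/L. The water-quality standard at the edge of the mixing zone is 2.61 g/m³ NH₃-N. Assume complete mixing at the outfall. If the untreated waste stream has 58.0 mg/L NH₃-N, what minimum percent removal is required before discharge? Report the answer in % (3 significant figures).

220 L/s = 0.22 m³/s.
Mass balance: 2.61·0.24 = 0.02·Cₑ + 0.22·0.586.
Cₑ = (0.6264 − 0.1289) / 0.02 = 24.87 mg/L.
Required removal = 1 − 24.87/58.0 = 57.11 %.

57.1 %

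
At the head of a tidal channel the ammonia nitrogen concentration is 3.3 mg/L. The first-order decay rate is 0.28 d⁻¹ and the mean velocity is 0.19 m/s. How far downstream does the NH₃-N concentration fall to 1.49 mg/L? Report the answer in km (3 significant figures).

From C = C₀·e^(−kt), t = ln(C₀/C)/k = ln(3.3/1.49)/0.28 = 0.7951/0.28 = 2.84 d.
Distance = v·t = 0.19 m/s × 2.454e+05 s = 4.662e+04 m = 46.62 km.

46.6 km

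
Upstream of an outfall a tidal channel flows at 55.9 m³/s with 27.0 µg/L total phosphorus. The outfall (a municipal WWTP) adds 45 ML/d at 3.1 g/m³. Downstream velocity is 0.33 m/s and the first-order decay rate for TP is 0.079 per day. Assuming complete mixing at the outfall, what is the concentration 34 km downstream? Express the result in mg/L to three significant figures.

45 ML/d = 0.5208 m³/s.
27.0 µg/L = 0.027 mg/L.
After complete mixing, C₀ = (0.5208·3.1 + 55.9·0.027) / 56.42 = 0.05537 mg/L.
Travel time t = 3.4e+04 m / 0.33 m/s = 1.03e+05 s = 1.192 d.
C = 0.05537·exp(−0.079·1.192) = 0.05537·0.9101 = 0.05039 mg/L.

0.0504 mg/L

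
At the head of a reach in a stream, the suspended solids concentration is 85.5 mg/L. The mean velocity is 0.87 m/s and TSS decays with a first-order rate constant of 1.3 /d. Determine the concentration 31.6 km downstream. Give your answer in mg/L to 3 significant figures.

49.5 mg/L

Travel time t = 31.6 km / 0.87 m/s = 3.16e+04/0.87 = 3.632e+04 s = 0.4204 d.
First-order decay: C = 85.5·exp(−1.3·0.4204) = 85.5·0.579 = 49.5 mg/L.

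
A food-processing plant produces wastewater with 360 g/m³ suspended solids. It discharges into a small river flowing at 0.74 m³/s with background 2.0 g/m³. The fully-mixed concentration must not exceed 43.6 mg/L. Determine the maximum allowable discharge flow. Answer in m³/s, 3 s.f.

Mass balance at complete mixing: C_std·(Q_w + Q_r) = Q_w·C_e + Q_r·C_b.
Rearranging, Q_w = Q_r·(C_std − C_b)/(C_e − C_std) = 0.74·(43.6 − 2) / (360 − 43.6) = 0.09729 m³/s.

0.0973 m³/s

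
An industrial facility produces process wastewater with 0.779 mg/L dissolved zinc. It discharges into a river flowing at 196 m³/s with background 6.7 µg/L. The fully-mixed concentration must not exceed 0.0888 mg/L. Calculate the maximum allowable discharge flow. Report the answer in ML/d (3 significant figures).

6.7 µg/L = 0.0067 mg/L.
Mass balance at complete mixing: C_std·(Q_w + Q_r) = Q_w·C_e + Q_r·C_b.
Rearranging, Q_w = Q_r·(C_std − C_b)/(C_e − C_std) = 196·(0.0888 − 0.0067) / (0.779 − 0.0888) = 23.31 m³/s.
= 2014 ML/d.

2010 ML/d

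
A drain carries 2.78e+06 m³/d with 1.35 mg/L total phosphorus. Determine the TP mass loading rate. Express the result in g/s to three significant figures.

43.4 g/s

2.78e+06 m³/d = 32.18 m³/s.
Mass flux = Q·C = 32.18 m³/s × 1.35 g/m³ = 43.44 g/s.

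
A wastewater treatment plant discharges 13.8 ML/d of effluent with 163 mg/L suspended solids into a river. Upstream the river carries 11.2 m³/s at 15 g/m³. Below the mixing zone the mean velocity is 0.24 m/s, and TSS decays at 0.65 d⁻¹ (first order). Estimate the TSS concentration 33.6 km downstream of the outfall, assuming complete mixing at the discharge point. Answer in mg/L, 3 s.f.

5.96 mg/L

13.8 ML/d = 0.1597 m³/s.
After complete mixing, C₀ = (0.1597·163 + 11.2·15) / 11.36 = 17.08 mg/L.
Travel time t = 3.36e+04 m / 0.24 m/s = 1.4e+05 s = 1.62 d.
C = 17.08·exp(−0.65·1.62) = 17.08·0.3488 = 5.958 mg/L.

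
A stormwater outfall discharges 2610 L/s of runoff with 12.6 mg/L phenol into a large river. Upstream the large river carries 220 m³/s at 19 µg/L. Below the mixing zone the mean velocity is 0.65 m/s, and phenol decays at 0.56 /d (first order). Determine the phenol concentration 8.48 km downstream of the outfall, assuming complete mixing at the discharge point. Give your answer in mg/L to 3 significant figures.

2610 L/s = 2.61 m³/s.
19 µg/L = 0.019 mg/L.
After complete mixing, C₀ = (2.61·12.6 + 220·0.019) / 222.6 = 0.1665 mg/L.
Travel time t = 8480 m / 0.65 m/s = 1.305e+04 s = 0.151 d.
C = 0.1665·exp(−0.56·0.151) = 0.1665·0.9189 = 0.153 mg/L.

0.153 mg/L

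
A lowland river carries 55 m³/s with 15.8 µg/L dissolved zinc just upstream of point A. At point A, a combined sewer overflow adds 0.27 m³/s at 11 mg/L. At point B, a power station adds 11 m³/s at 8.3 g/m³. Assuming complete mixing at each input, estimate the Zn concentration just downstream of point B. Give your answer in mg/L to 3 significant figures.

15.8 µg/L = 0.0158 mg/L.
After input A: C = (55·0.0158 + 0.27·11) / 55.27 = 0.06946 mg/L.
After input B: C = (55.27·0.06946 + 11·8.3) / 66.27 = 1.436 mg/L.

1.44 mg/L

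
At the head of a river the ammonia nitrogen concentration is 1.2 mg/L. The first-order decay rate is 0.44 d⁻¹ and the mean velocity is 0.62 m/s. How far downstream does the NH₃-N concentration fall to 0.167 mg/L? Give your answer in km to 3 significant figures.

240 km

From C = C₀·e^(−kt), t = ln(C₀/C)/k = ln(1.2/0.167)/0.44 = 1.972/0.44 = 4.482 d.
Distance = v·t = 0.62 m/s × 3.872e+05 s = 2.401e+05 m = 240.1 km.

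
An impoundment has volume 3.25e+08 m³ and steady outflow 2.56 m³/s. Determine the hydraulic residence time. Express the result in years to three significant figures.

Q = 2.56 m³/s × 3.156e+07 s/yr = 8.079e+07 m³/yr.
Hydraulic residence time τ = V/Q = 3.25e+08/8.079e+07 = 4.023 yr.

4.02 yr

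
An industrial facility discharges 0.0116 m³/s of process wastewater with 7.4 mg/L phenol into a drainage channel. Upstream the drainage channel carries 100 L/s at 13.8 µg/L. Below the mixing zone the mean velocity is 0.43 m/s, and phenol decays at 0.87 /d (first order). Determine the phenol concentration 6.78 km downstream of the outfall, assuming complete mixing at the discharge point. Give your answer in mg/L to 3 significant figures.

0.667 mg/L

100 L/s = 0.1 m³/s.
13.8 µg/L = 0.0138 mg/L.
After complete mixing, C₀ = (0.0116·7.4 + 0.1·0.0138) / 0.1116 = 0.7815 mg/L.
Travel time t = 6780 m / 0.43 m/s = 1.577e+04 s = 0.1825 d.
C = 0.7815·exp(−0.87·0.1825) = 0.7815·0.8532 = 0.6668 mg/L.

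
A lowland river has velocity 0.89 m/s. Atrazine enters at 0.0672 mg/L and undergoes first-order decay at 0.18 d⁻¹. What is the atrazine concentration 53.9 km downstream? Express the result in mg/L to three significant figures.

Travel time t = 53.9 km / 0.89 m/s = 5.39e+04/0.89 = 6.056e+04 s = 0.7009 d.
First-order decay: C = 0.0672·exp(−0.18·0.7009) = 0.0672·0.8815 = 0.05923 mg/L.

0.0592 mg/L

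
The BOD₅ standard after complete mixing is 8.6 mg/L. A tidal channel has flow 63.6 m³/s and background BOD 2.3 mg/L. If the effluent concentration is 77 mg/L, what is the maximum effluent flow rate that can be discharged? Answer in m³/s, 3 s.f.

Mass balance at complete mixing: C_std·(Q_w + Q_r) = Q_w·C_e + Q_r·C_b.
Rearranging, Q_w = Q_r·(C_std − C_b)/(C_e − C_std) = 63.6·(8.6 − 2.3) / (77 − 8.6) = 5.858 m³/s.

5.86 m³/s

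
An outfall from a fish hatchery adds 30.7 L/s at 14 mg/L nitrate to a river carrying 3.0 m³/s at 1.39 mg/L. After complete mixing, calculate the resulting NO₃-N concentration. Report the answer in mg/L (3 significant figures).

30.7 L/s = 0.0307 m³/s.
By mass balance at complete mixing, C = (0.0307·14 + 3·1.39) / (0.0307 + 3) = 4.6/3.031 = 1.518 mg/L.

1.52 mg/L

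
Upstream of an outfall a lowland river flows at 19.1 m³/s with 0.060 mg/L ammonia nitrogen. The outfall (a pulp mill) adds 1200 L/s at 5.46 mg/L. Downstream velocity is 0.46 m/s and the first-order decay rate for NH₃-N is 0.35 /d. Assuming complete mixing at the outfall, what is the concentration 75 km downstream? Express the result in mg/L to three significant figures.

1200 L/s = 1.2 m³/s.
After complete mixing, C₀ = (1.2·5.46 + 19.1·0.06) / 20.3 = 0.3792 mg/L.
Travel time t = 7.5e+04 m / 0.46 m/s = 1.63e+05 s = 1.887 d.
C = 0.3792·exp(−0.35·1.887) = 0.3792·0.5166 = 0.1959 mg/L.

0.196 mg/L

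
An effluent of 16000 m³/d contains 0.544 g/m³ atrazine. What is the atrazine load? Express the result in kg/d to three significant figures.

16000 m³/d = 0.1852 m³/s.
Mass flux = Q·C = 0.1852 m³/s × 0.544 g/m³ = 0.1007 g/s.
= 0.1007 g/s × 86.4 = 8.704 kg/d.

8.70 kg/d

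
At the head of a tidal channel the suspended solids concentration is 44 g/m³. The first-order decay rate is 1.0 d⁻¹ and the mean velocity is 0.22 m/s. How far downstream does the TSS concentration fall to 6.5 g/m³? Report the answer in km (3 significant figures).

From C = C₀·e^(−kt), t = ln(C₀/C)/k = ln(44/6.5)/1.0 = 1.912/1.0 = 1.912 d.
Distance = v·t = 0.22 m/s × 1.652e+05 s = 3.635e+04 m = 36.35 km.

36.4 km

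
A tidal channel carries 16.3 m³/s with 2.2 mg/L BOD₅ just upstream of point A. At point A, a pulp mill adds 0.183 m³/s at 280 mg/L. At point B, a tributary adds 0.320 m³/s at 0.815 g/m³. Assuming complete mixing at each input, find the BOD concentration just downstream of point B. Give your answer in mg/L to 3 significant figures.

After input A: C = (16.3·2.2 + 0.183·280) / 16.48 = 5.284 mg/L.
After input B: C = (16.48·5.284 + 0.32·0.815) / 16.8 = 5.199 mg/L.

5.20 mg/L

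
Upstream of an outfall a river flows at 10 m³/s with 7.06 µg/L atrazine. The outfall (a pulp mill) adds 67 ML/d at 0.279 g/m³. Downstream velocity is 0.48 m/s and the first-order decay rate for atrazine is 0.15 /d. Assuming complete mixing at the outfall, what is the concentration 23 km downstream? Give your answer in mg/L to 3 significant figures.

67 ML/d = 0.7755 m³/s.
7.06 µg/L = 0.00706 mg/L.
After complete mixing, C₀ = (0.7755·0.279 + 10·0.00706) / 10.78 = 0.02663 mg/L.
Travel time t = 2.3e+04 m / 0.48 m/s = 4.792e+04 s = 0.5546 d.
C = 0.02663·exp(−0.15·0.5546) = 0.02663·0.9202 = 0.0245 mg/L.

0.0245 mg/L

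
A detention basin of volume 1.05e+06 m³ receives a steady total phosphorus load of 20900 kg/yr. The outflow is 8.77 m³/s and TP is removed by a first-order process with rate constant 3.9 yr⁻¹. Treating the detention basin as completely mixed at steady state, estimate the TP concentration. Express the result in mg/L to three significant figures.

Outflow Q = 8.77 m³/s × 3.156e+07 s/yr = 2.768e+08 m³/yr.
Steady-state CSTR mass balance: W = Q·C + k·V·C, so C = W/(Q + kV).
Q + kV = 2.768e+08 + 3.9·1.05e+06 = 2.809e+08 m³/yr.
C = 20900/2.809e+08 = 7.442e-05 kg/m³ = 0.07442 mg/L.

0.0744 mg/L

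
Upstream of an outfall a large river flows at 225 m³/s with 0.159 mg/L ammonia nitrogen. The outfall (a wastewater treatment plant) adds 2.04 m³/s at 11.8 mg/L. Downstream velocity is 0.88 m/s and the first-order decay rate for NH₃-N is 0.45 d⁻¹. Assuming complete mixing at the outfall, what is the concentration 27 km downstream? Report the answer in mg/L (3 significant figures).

After complete mixing, C₀ = (2.04·11.8 + 225·0.159) / 227 = 0.2636 mg/L.
Travel time t = 2.7e+04 m / 0.88 m/s = 3.068e+04 s = 0.3551 d.
C = 0.2636·exp(−0.45·0.3551) = 0.2636·0.8523 = 0.2247 mg/L.

0.225 mg/L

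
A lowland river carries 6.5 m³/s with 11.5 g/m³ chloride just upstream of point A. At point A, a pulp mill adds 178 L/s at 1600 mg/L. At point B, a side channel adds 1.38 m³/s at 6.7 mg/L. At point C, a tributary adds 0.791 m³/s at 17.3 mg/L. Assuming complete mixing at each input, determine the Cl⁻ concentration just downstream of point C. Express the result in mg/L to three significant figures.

178 L/s = 0.178 m³/s.
After input A: C = (6.5·11.5 + 0.178·1600) / 6.678 = 53.84 mg/L.
After input B: C = (6.678·53.84 + 1.38·6.7) / 8.058 = 45.77 mg/L.
After input C: C = (8.058·45.77 + 0.791·17.3) / 8.849 = 43.22 mg/L.

43.2 mg/L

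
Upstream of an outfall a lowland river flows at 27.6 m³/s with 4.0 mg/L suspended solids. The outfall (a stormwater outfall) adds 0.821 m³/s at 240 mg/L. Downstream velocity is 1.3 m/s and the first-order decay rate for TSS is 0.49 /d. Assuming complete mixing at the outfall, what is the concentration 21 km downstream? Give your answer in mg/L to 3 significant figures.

After complete mixing, C₀ = (0.821·240 + 27.6·4) / 28.42 = 10.82 mg/L.
Travel time t = 2.1e+04 m / 1.3 m/s = 1.615e+04 s = 0.187 d.
C = 10.82·exp(−0.49·0.187) = 10.82·0.9125 = 9.87 mg/L.

9.87 mg/L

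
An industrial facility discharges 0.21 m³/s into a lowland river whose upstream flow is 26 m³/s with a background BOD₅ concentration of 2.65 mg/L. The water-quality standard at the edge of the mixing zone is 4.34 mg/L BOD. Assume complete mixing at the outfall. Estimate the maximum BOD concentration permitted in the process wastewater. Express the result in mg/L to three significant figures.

214 mg/L

Mass balance: 4.34·26.21 = 0.21·Cₑ + 26·2.65.
Cₑ = (113.8 − 68.9) / 0.21 = 213.6 mg/L.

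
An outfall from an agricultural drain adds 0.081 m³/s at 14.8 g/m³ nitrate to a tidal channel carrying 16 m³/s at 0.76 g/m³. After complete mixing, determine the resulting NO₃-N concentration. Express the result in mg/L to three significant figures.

0.831 mg/L

By mass balance at complete mixing, C = (0.081·14.8 + 16·0.76) / (0.081 + 16) = 13.36/16.08 = 0.8307 mg/L.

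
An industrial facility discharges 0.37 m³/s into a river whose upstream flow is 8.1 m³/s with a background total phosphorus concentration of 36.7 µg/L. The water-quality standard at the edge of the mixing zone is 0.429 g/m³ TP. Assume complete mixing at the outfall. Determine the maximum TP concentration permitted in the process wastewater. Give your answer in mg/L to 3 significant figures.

9.02 mg/L

36.7 µg/L = 0.0367 mg/L.
Mass balance: 0.429·8.47 = 0.37·Cₑ + 8.1·0.0367.
Cₑ = (3.634 − 0.2973) / 0.37 = 9.017 mg/L.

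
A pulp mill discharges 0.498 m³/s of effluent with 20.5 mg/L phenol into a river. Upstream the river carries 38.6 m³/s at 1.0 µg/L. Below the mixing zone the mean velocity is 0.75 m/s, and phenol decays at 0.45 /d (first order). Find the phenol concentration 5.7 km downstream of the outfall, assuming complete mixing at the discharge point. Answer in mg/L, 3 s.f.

1.0 µg/L = 0.001 mg/L.
After complete mixing, C₀ = (0.498·20.5 + 38.6·0.001) / 39.1 = 0.2621 mg/L.
Travel time t = 5700 m / 0.75 m/s = 7600 s = 0.08796 d.
C = 0.2621·exp(−0.45·0.08796) = 0.2621·0.9612 = 0.2519 mg/L.

0.252 mg/L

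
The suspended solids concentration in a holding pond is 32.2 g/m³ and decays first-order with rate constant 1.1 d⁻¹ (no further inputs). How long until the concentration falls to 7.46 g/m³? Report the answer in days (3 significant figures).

t = ln(C₀/C)/k = ln(32.2/7.46)/1.1 = 1.462/1.1 = 1.329 d.

1.33 d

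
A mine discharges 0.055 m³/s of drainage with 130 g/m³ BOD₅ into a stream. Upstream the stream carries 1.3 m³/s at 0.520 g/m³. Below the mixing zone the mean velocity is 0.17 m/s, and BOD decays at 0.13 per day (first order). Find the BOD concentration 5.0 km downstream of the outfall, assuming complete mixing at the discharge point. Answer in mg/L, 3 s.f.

After complete mixing, C₀ = (0.055·130 + 1.3·0.52) / 1.355 = 5.776 mg/L.
Travel time t = 5000 m / 0.17 m/s = 2.941e+04 s = 0.3404 d.
C = 5.776·exp(−0.13·0.3404) = 5.776·0.9567 = 5.526 mg/L.

5.53 mg/L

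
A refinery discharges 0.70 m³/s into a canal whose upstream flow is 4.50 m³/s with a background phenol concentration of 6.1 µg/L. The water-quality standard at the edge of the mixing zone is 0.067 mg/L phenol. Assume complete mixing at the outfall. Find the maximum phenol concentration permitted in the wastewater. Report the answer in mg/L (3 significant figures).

0.459 mg/L

6.1 µg/L = 0.0061 mg/L.
Mass balance: 0.067·5.2 = 0.7·Cₑ + 4.5·0.0061.
Cₑ = (0.3484 − 0.02745) / 0.7 = 0.4585 mg/L.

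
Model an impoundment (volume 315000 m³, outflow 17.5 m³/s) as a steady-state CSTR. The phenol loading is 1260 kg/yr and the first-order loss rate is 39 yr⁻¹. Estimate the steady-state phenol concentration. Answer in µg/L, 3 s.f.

2.23 µg/L

Outflow Q = 17.5 m³/s × 3.156e+07 s/yr = 5.523e+08 m³/yr.
Steady-state CSTR mass balance: W = Q·C + k·V·C, so C = W/(Q + kV).
Q + kV = 5.523e+08 + 39·315000 = 5.645e+08 m³/yr.
C = 1260/5.645e+08 = 2.232e-06 kg/m³ = 0.002232 mg/L = 2.232 µg/L.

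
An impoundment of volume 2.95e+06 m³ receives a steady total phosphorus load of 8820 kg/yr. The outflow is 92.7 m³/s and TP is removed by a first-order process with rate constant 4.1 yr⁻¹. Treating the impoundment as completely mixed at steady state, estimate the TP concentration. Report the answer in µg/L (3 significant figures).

3.00 µg/L

Outflow Q = 92.7 m³/s × 3.156e+07 s/yr = 2.925e+09 m³/yr.
Steady-state CSTR mass balance: W = Q·C + k·V·C, so C = W/(Q + kV).
Q + kV = 2.925e+09 + 4.1·2.95e+06 = 2.937e+09 m³/yr.
C = 8820/2.937e+09 = 3.003e-06 kg/m³ = 0.003003 mg/L = 3.003 µg/L.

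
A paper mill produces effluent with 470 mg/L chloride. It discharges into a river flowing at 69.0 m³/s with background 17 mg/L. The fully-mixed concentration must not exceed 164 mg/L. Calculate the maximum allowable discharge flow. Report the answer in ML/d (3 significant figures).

Mass balance at complete mixing: C_std·(Q_w + Q_r) = Q_w·C_e + Q_r·C_b.
Rearranging, Q_w = Q_r·(C_std − C_b)/(C_e − C_std) = 69.0·(164 − 17) / (470 − 164) = 33.15 m³/s.
= 2864 ML/d.

2860 ML/d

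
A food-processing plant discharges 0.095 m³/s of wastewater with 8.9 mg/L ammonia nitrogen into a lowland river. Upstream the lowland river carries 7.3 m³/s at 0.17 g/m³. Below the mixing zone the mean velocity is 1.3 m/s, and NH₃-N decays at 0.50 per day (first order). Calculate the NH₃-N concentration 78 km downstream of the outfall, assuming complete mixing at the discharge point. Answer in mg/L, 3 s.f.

0.199 mg/L

After complete mixing, C₀ = (0.095·8.9 + 7.3·0.17) / 7.395 = 0.2822 mg/L.
Travel time t = 7.8e+04 m / 1.3 m/s = 6e+04 s = 0.6944 d.
C = 0.2822·exp(−0.50·0.6944) = 0.2822·0.7066 = 0.1994 mg/L.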